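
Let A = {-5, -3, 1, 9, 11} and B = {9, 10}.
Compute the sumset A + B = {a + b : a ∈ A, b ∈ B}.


A + B = {a + b : a ∈ A, b ∈ B}.
Enumerate all |A|·|B| = 5·2 = 10 pairs (a, b) and collect distinct sums.
a = -5: -5+9=4, -5+10=5
a = -3: -3+9=6, -3+10=7
a = 1: 1+9=10, 1+10=11
a = 9: 9+9=18, 9+10=19
a = 11: 11+9=20, 11+10=21
Collecting distinct sums: A + B = {4, 5, 6, 7, 10, 11, 18, 19, 20, 21}
|A + B| = 10

A + B = {4, 5, 6, 7, 10, 11, 18, 19, 20, 21}


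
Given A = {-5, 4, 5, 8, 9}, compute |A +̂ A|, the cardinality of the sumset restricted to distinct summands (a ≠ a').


Restricted sumset: A +̂ A = {a + a' : a ∈ A, a' ∈ A, a ≠ a'}.
Equivalently, take A + A and drop any sum 2a that is achievable ONLY as a + a for a ∈ A (i.e. sums representable only with equal summands).
Enumerate pairs (a, a') with a < a' (symmetric, so each unordered pair gives one sum; this covers all a ≠ a'):
  -5 + 4 = -1
  -5 + 5 = 0
  -5 + 8 = 3
  -5 + 9 = 4
  4 + 5 = 9
  4 + 8 = 12
  4 + 9 = 13
  5 + 8 = 13
  5 + 9 = 14
  8 + 9 = 17
Collected distinct sums: {-1, 0, 3, 4, 9, 12, 13, 14, 17}
|A +̂ A| = 9
(Reference bound: |A +̂ A| ≥ 2|A| - 3 for |A| ≥ 2, with |A| = 5 giving ≥ 7.)

|A +̂ A| = 9


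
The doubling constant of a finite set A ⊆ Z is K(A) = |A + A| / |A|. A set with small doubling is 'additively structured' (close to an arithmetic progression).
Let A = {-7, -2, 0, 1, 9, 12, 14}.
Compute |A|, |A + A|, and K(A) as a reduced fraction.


|A| = 7.
Compute A + A by enumerating all 49 pairs.
A + A = {-14, -9, -7, -6, -4, -2, -1, 0, 1, 2, 5, 7, 9, 10, 12, 13, 14, 15, 18, 21, 23, 24, 26, 28}, so |A + A| = 24.
K = |A + A| / |A| = 24/7 (already in lowest terms) ≈ 3.4286.
Reference: AP of size 7 gives K = 13/7 ≈ 1.8571; a fully generic set of size 7 gives K ≈ 4.0000.

|A| = 7, |A + A| = 24, K = 24/7.


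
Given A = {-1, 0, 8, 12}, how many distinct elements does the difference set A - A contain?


A - A = {a - a' : a, a' ∈ A}; |A| = 4.
Bounds: 2|A|-1 ≤ |A - A| ≤ |A|² - |A| + 1, i.e. 7 ≤ |A - A| ≤ 13.
Note: 0 ∈ A - A always (from a - a). The set is symmetric: if d ∈ A - A then -d ∈ A - A.
Enumerate nonzero differences d = a - a' with a > a' (then include -d):
Positive differences: {1, 4, 8, 9, 12, 13}
Full difference set: {0} ∪ (positive diffs) ∪ (negative diffs).
|A - A| = 1 + 2·6 = 13 (matches direct enumeration: 13).

|A - A| = 13


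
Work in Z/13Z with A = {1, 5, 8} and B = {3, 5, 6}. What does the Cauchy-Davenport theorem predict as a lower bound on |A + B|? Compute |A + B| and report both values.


Cauchy-Davenport: |A + B| ≥ min(p, |A| + |B| - 1) for A, B nonempty in Z/pZ.
|A| = 3, |B| = 3, p = 13.
CD lower bound = min(13, 3 + 3 - 1) = min(13, 5) = 5.
Compute A + B mod 13 directly:
a = 1: 1+3=4, 1+5=6, 1+6=7
a = 5: 5+3=8, 5+5=10, 5+6=11
a = 8: 8+3=11, 8+5=0, 8+6=1
A + B = {0, 1, 4, 6, 7, 8, 10, 11}, so |A + B| = 8.
Verify: 8 ≥ 5? Yes ✓.

CD lower bound = 5, actual |A + B| = 8.


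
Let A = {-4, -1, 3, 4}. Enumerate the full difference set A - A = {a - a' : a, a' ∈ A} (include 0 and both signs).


A - A = {a - a' : a, a' ∈ A}.
Compute a - a' for each ordered pair (a, a'):
a = -4: -4--4=0, -4--1=-3, -4-3=-7, -4-4=-8
a = -1: -1--4=3, -1--1=0, -1-3=-4, -1-4=-5
a = 3: 3--4=7, 3--1=4, 3-3=0, 3-4=-1
a = 4: 4--4=8, 4--1=5, 4-3=1, 4-4=0
Collecting distinct values (and noting 0 appears from a-a):
A - A = {-8, -7, -5, -4, -3, -1, 0, 1, 3, 4, 5, 7, 8}
|A - A| = 13

A - A = {-8, -7, -5, -4, -3, -1, 0, 1, 3, 4, 5, 7, 8}


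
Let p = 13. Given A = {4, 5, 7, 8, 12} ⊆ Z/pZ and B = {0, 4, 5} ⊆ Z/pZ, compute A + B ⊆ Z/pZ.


Work in Z/13Z: reduce every sum a + b modulo 13.
Enumerate all 15 pairs:
a = 4: 4+0=4, 4+4=8, 4+5=9
a = 5: 5+0=5, 5+4=9, 5+5=10
a = 7: 7+0=7, 7+4=11, 7+5=12
a = 8: 8+0=8, 8+4=12, 8+5=0
a = 12: 12+0=12, 12+4=3, 12+5=4
Distinct residues collected: {0, 3, 4, 5, 7, 8, 9, 10, 11, 12}
|A + B| = 10 (out of 13 total residues).

A + B = {0, 3, 4, 5, 7, 8, 9, 10, 11, 12}


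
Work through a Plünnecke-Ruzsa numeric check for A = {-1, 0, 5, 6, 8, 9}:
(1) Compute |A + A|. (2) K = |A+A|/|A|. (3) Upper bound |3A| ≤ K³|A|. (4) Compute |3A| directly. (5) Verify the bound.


|A| = 6.
Step 1: Compute A + A by enumerating all 36 pairs.
A + A = {-2, -1, 0, 4, 5, 6, 7, 8, 9, 10, 11, 12, 13, 14, 15, 16, 17, 18}, so |A + A| = 18.
Step 2: Doubling constant K = |A + A|/|A| = 18/6 = 18/6 ≈ 3.0000.
Step 3: Plünnecke-Ruzsa gives |3A| ≤ K³·|A| = (3.0000)³ · 6 ≈ 162.0000.
Step 4: Compute 3A = A + A + A directly by enumerating all triples (a,b,c) ∈ A³; |3A| = 29.
Step 5: Check 29 ≤ 162.0000? Yes ✓.

K = 18/6, Plünnecke-Ruzsa bound K³|A| ≈ 162.0000, |3A| = 29, inequality holds.


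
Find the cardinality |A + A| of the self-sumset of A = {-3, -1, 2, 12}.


A + A = {a + a' : a, a' ∈ A}; |A| = 4.
General bounds: 2|A| - 1 ≤ |A + A| ≤ |A|(|A|+1)/2, i.e. 7 ≤ |A + A| ≤ 10.
Lower bound 2|A|-1 is attained iff A is an arithmetic progression.
Enumerate sums a + a' for a ≤ a' (symmetric, so this suffices):
a = -3: -3+-3=-6, -3+-1=-4, -3+2=-1, -3+12=9
a = -1: -1+-1=-2, -1+2=1, -1+12=11
a = 2: 2+2=4, 2+12=14
a = 12: 12+12=24
Distinct sums: {-6, -4, -2, -1, 1, 4, 9, 11, 14, 24}
|A + A| = 10

|A + A| = 10


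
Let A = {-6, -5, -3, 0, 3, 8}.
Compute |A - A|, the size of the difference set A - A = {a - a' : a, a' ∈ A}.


A - A = {a - a' : a, a' ∈ A}; |A| = 6.
Bounds: 2|A|-1 ≤ |A - A| ≤ |A|² - |A| + 1, i.e. 11 ≤ |A - A| ≤ 31.
Note: 0 ∈ A - A always (from a - a). The set is symmetric: if d ∈ A - A then -d ∈ A - A.
Enumerate nonzero differences d = a - a' with a > a' (then include -d):
Positive differences: {1, 2, 3, 5, 6, 8, 9, 11, 13, 14}
Full difference set: {0} ∪ (positive diffs) ∪ (negative diffs).
|A - A| = 1 + 2·10 = 21 (matches direct enumeration: 21).

|A - A| = 21


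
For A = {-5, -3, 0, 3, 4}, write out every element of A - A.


A - A = {a - a' : a, a' ∈ A}.
Compute a - a' for each ordered pair (a, a'):
a = -5: -5--5=0, -5--3=-2, -5-0=-5, -5-3=-8, -5-4=-9
a = -3: -3--5=2, -3--3=0, -3-0=-3, -3-3=-6, -3-4=-7
a = 0: 0--5=5, 0--3=3, 0-0=0, 0-3=-3, 0-4=-4
a = 3: 3--5=8, 3--3=6, 3-0=3, 3-3=0, 3-4=-1
a = 4: 4--5=9, 4--3=7, 4-0=4, 4-3=1, 4-4=0
Collecting distinct values (and noting 0 appears from a-a):
A - A = {-9, -8, -7, -6, -5, -4, -3, -2, -1, 0, 1, 2, 3, 4, 5, 6, 7, 8, 9}
|A - A| = 19

A - A = {-9, -8, -7, -6, -5, -4, -3, -2, -1, 0, 1, 2, 3, 4, 5, 6, 7, 8, 9}


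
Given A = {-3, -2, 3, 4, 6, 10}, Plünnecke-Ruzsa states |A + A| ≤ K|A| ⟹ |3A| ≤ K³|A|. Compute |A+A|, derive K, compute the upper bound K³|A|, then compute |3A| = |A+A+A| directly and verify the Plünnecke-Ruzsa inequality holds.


|A| = 6.
Step 1: Compute A + A by enumerating all 36 pairs.
A + A = {-6, -5, -4, 0, 1, 2, 3, 4, 6, 7, 8, 9, 10, 12, 13, 14, 16, 20}, so |A + A| = 18.
Step 2: Doubling constant K = |A + A|/|A| = 18/6 = 18/6 ≈ 3.0000.
Step 3: Plünnecke-Ruzsa gives |3A| ≤ K³·|A| = (3.0000)³ · 6 ≈ 162.0000.
Step 4: Compute 3A = A + A + A directly by enumerating all triples (a,b,c) ∈ A³; |3A| = 33.
Step 5: Check 33 ≤ 162.0000? Yes ✓.

K = 18/6, Plünnecke-Ruzsa bound K³|A| ≈ 162.0000, |3A| = 33, inequality holds.


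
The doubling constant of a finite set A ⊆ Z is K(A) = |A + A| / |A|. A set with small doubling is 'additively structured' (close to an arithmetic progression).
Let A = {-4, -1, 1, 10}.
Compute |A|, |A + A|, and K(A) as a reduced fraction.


|A| = 4.
Compute A + A by enumerating all 16 pairs.
A + A = {-8, -5, -3, -2, 0, 2, 6, 9, 11, 20}, so |A + A| = 10.
K = |A + A| / |A| = 10/4 = 5/2 ≈ 2.5000.
Reference: AP of size 4 gives K = 7/4 ≈ 1.7500; a fully generic set of size 4 gives K ≈ 2.5000.

|A| = 4, |A + A| = 10, K = 10/4 = 5/2.


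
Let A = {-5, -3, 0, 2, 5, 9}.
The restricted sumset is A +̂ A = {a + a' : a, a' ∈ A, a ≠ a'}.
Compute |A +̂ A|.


Restricted sumset: A +̂ A = {a + a' : a ∈ A, a' ∈ A, a ≠ a'}.
Equivalently, take A + A and drop any sum 2a that is achievable ONLY as a + a for a ∈ A (i.e. sums representable only with equal summands).
Enumerate pairs (a, a') with a < a' (symmetric, so each unordered pair gives one sum; this covers all a ≠ a'):
  -5 + -3 = -8
  -5 + 0 = -5
  -5 + 2 = -3
  -5 + 5 = 0
  -5 + 9 = 4
  -3 + 0 = -3
  -3 + 2 = -1
  -3 + 5 = 2
  -3 + 9 = 6
  0 + 2 = 2
  0 + 5 = 5
  0 + 9 = 9
  2 + 5 = 7
  2 + 9 = 11
  5 + 9 = 14
Collected distinct sums: {-8, -5, -3, -1, 0, 2, 4, 5, 6, 7, 9, 11, 14}
|A +̂ A| = 13
(Reference bound: |A +̂ A| ≥ 2|A| - 3 for |A| ≥ 2, with |A| = 6 giving ≥ 9.)

|A +̂ A| = 13


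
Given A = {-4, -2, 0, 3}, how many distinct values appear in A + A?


A + A = {a + a' : a, a' ∈ A}; |A| = 4.
General bounds: 2|A| - 1 ≤ |A + A| ≤ |A|(|A|+1)/2, i.e. 7 ≤ |A + A| ≤ 10.
Lower bound 2|A|-1 is attained iff A is an arithmetic progression.
Enumerate sums a + a' for a ≤ a' (symmetric, so this suffices):
a = -4: -4+-4=-8, -4+-2=-6, -4+0=-4, -4+3=-1
a = -2: -2+-2=-4, -2+0=-2, -2+3=1
a = 0: 0+0=0, 0+3=3
a = 3: 3+3=6
Distinct sums: {-8, -6, -4, -2, -1, 0, 1, 3, 6}
|A + A| = 9

|A + A| = 9


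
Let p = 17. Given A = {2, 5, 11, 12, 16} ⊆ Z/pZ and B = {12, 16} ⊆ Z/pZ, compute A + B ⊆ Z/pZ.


Work in Z/17Z: reduce every sum a + b modulo 17.
Enumerate all 10 pairs:
a = 2: 2+12=14, 2+16=1
a = 5: 5+12=0, 5+16=4
a = 11: 11+12=6, 11+16=10
a = 12: 12+12=7, 12+16=11
a = 16: 16+12=11, 16+16=15
Distinct residues collected: {0, 1, 4, 6, 7, 10, 11, 14, 15}
|A + B| = 9 (out of 17 total residues).

A + B = {0, 1, 4, 6, 7, 10, 11, 14, 15}


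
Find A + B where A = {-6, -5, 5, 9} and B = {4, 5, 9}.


A + B = {a + b : a ∈ A, b ∈ B}.
Enumerate all |A|·|B| = 4·3 = 12 pairs (a, b) and collect distinct sums.
a = -6: -6+4=-2, -6+5=-1, -6+9=3
a = -5: -5+4=-1, -5+5=0, -5+9=4
a = 5: 5+4=9, 5+5=10, 5+9=14
a = 9: 9+4=13, 9+5=14, 9+9=18
Collecting distinct sums: A + B = {-2, -1, 0, 3, 4, 9, 10, 13, 14, 18}
|A + B| = 10

A + B = {-2, -1, 0, 3, 4, 9, 10, 13, 14, 18}


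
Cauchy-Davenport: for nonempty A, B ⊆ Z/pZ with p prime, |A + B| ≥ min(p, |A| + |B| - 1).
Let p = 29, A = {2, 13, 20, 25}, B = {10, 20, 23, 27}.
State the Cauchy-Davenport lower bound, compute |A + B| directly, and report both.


Cauchy-Davenport: |A + B| ≥ min(p, |A| + |B| - 1) for A, B nonempty in Z/pZ.
|A| = 4, |B| = 4, p = 29.
CD lower bound = min(29, 4 + 4 - 1) = min(29, 7) = 7.
Compute A + B mod 29 directly:
a = 2: 2+10=12, 2+20=22, 2+23=25, 2+27=0
a = 13: 13+10=23, 13+20=4, 13+23=7, 13+27=11
a = 20: 20+10=1, 20+20=11, 20+23=14, 20+27=18
a = 25: 25+10=6, 25+20=16, 25+23=19, 25+27=23
A + B = {0, 1, 4, 6, 7, 11, 12, 14, 16, 18, 19, 22, 23, 25}, so |A + B| = 14.
Verify: 14 ≥ 7? Yes ✓.

CD lower bound = 7, actual |A + B| = 14.


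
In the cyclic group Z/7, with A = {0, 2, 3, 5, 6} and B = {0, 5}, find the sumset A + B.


Work in Z/7Z: reduce every sum a + b modulo 7.
Enumerate all 10 pairs:
a = 0: 0+0=0, 0+5=5
a = 2: 2+0=2, 2+5=0
a = 3: 3+0=3, 3+5=1
a = 5: 5+0=5, 5+5=3
a = 6: 6+0=6, 6+5=4
Distinct residues collected: {0, 1, 2, 3, 4, 5, 6}
|A + B| = 7 (out of 7 total residues).

A + B = {0, 1, 2, 3, 4, 5, 6}


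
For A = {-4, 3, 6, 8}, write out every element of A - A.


A - A = {a - a' : a, a' ∈ A}.
Compute a - a' for each ordered pair (a, a'):
a = -4: -4--4=0, -4-3=-7, -4-6=-10, -4-8=-12
a = 3: 3--4=7, 3-3=0, 3-6=-3, 3-8=-5
a = 6: 6--4=10, 6-3=3, 6-6=0, 6-8=-2
a = 8: 8--4=12, 8-3=5, 8-6=2, 8-8=0
Collecting distinct values (and noting 0 appears from a-a):
A - A = {-12, -10, -7, -5, -3, -2, 0, 2, 3, 5, 7, 10, 12}
|A - A| = 13

A - A = {-12, -10, -7, -5, -3, -2, 0, 2, 3, 5, 7, 10, 12}


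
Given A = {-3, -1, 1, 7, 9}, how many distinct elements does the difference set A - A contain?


A - A = {a - a' : a, a' ∈ A}; |A| = 5.
Bounds: 2|A|-1 ≤ |A - A| ≤ |A|² - |A| + 1, i.e. 9 ≤ |A - A| ≤ 21.
Note: 0 ∈ A - A always (from a - a). The set is symmetric: if d ∈ A - A then -d ∈ A - A.
Enumerate nonzero differences d = a - a' with a > a' (then include -d):
Positive differences: {2, 4, 6, 8, 10, 12}
Full difference set: {0} ∪ (positive diffs) ∪ (negative diffs).
|A - A| = 1 + 2·6 = 13 (matches direct enumeration: 13).

|A - A| = 13


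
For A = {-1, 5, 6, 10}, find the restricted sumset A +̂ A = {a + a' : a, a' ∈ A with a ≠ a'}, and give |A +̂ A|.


Restricted sumset: A +̂ A = {a + a' : a ∈ A, a' ∈ A, a ≠ a'}.
Equivalently, take A + A and drop any sum 2a that is achievable ONLY as a + a for a ∈ A (i.e. sums representable only with equal summands).
Enumerate pairs (a, a') with a < a' (symmetric, so each unordered pair gives one sum; this covers all a ≠ a'):
  -1 + 5 = 4
  -1 + 6 = 5
  -1 + 10 = 9
  5 + 6 = 11
  5 + 10 = 15
  6 + 10 = 16
Collected distinct sums: {4, 5, 9, 11, 15, 16}
|A +̂ A| = 6
(Reference bound: |A +̂ A| ≥ 2|A| - 3 for |A| ≥ 2, with |A| = 4 giving ≥ 5.)

|A +̂ A| = 6


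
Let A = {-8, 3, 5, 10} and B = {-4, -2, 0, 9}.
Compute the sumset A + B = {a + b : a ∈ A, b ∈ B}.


A + B = {a + b : a ∈ A, b ∈ B}.
Enumerate all |A|·|B| = 4·4 = 16 pairs (a, b) and collect distinct sums.
a = -8: -8+-4=-12, -8+-2=-10, -8+0=-8, -8+9=1
a = 3: 3+-4=-1, 3+-2=1, 3+0=3, 3+9=12
a = 5: 5+-4=1, 5+-2=3, 5+0=5, 5+9=14
a = 10: 10+-4=6, 10+-2=8, 10+0=10, 10+9=19
Collecting distinct sums: A + B = {-12, -10, -8, -1, 1, 3, 5, 6, 8, 10, 12, 14, 19}
|A + B| = 13

A + B = {-12, -10, -8, -1, 1, 3, 5, 6, 8, 10, 12, 14, 19}


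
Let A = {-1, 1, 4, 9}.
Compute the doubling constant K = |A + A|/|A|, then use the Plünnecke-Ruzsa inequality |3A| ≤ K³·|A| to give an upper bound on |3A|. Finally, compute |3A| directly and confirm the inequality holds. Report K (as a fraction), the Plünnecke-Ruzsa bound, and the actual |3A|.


|A| = 4.
Step 1: Compute A + A by enumerating all 16 pairs.
A + A = {-2, 0, 2, 3, 5, 8, 10, 13, 18}, so |A + A| = 9.
Step 2: Doubling constant K = |A + A|/|A| = 9/4 = 9/4 ≈ 2.2500.
Step 3: Plünnecke-Ruzsa gives |3A| ≤ K³·|A| = (2.2500)³ · 4 ≈ 45.5625.
Step 4: Compute 3A = A + A + A directly by enumerating all triples (a,b,c) ∈ A³; |3A| = 16.
Step 5: Check 16 ≤ 45.5625? Yes ✓.

K = 9/4, Plünnecke-Ruzsa bound K³|A| ≈ 45.5625, |3A| = 16, inequality holds.


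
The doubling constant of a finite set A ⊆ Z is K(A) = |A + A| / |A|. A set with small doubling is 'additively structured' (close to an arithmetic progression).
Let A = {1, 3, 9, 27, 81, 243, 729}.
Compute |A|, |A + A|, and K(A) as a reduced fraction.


|A| = 7.
Compute A + A by enumerating all 49 pairs.
A + A = {2, 4, 6, 10, 12, 18, 28, 30, 36, 54, 82, 84, 90, 108, 162, 244, 246, 252, 270, 324, 486, 730, 732, 738, 756, 810, 972, 1458}, so |A + A| = 28.
K = |A + A| / |A| = 28/7 = 4/1 ≈ 4.0000.
Reference: AP of size 7 gives K = 13/7 ≈ 1.8571; a fully generic set of size 7 gives K ≈ 4.0000.

|A| = 7, |A + A| = 28, K = 28/7 = 4/1.


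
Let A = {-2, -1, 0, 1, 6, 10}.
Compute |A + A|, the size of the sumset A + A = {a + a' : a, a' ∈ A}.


A + A = {a + a' : a, a' ∈ A}; |A| = 6.
General bounds: 2|A| - 1 ≤ |A + A| ≤ |A|(|A|+1)/2, i.e. 11 ≤ |A + A| ≤ 21.
Lower bound 2|A|-1 is attained iff A is an arithmetic progression.
Enumerate sums a + a' for a ≤ a' (symmetric, so this suffices):
a = -2: -2+-2=-4, -2+-1=-3, -2+0=-2, -2+1=-1, -2+6=4, -2+10=8
a = -1: -1+-1=-2, -1+0=-1, -1+1=0, -1+6=5, -1+10=9
a = 0: 0+0=0, 0+1=1, 0+6=6, 0+10=10
a = 1: 1+1=2, 1+6=7, 1+10=11
a = 6: 6+6=12, 6+10=16
a = 10: 10+10=20
Distinct sums: {-4, -3, -2, -1, 0, 1, 2, 4, 5, 6, 7, 8, 9, 10, 11, 12, 16, 20}
|A + A| = 18

|A + A| = 18


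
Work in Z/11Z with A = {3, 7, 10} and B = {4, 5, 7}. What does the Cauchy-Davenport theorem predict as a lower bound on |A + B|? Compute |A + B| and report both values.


Cauchy-Davenport: |A + B| ≥ min(p, |A| + |B| - 1) for A, B nonempty in Z/pZ.
|A| = 3, |B| = 3, p = 11.
CD lower bound = min(11, 3 + 3 - 1) = min(11, 5) = 5.
Compute A + B mod 11 directly:
a = 3: 3+4=7, 3+5=8, 3+7=10
a = 7: 7+4=0, 7+5=1, 7+7=3
a = 10: 10+4=3, 10+5=4, 10+7=6
A + B = {0, 1, 3, 4, 6, 7, 8, 10}, so |A + B| = 8.
Verify: 8 ≥ 5? Yes ✓.

CD lower bound = 5, actual |A + B| = 8.


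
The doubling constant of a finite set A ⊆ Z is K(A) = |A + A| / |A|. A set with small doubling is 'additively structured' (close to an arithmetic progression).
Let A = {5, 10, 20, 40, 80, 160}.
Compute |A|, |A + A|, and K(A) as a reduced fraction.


|A| = 6.
Compute A + A by enumerating all 36 pairs.
A + A = {10, 15, 20, 25, 30, 40, 45, 50, 60, 80, 85, 90, 100, 120, 160, 165, 170, 180, 200, 240, 320}, so |A + A| = 21.
K = |A + A| / |A| = 21/6 = 7/2 ≈ 3.5000.
Reference: AP of size 6 gives K = 11/6 ≈ 1.8333; a fully generic set of size 6 gives K ≈ 3.5000.

|A| = 6, |A + A| = 21, K = 21/6 = 7/2.


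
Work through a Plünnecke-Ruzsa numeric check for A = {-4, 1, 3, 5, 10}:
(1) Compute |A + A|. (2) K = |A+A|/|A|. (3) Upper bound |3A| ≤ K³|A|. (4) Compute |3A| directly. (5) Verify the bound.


|A| = 5.
Step 1: Compute A + A by enumerating all 25 pairs.
A + A = {-8, -3, -1, 1, 2, 4, 6, 8, 10, 11, 13, 15, 20}, so |A + A| = 13.
Step 2: Doubling constant K = |A + A|/|A| = 13/5 = 13/5 ≈ 2.6000.
Step 3: Plünnecke-Ruzsa gives |3A| ≤ K³·|A| = (2.6000)³ · 5 ≈ 87.8800.
Step 4: Compute 3A = A + A + A directly by enumerating all triples (a,b,c) ∈ A³; |3A| = 25.
Step 5: Check 25 ≤ 87.8800? Yes ✓.

K = 13/5, Plünnecke-Ruzsa bound K³|A| ≈ 87.8800, |3A| = 25, inequality holds.


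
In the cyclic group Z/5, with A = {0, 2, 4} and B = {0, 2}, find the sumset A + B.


Work in Z/5Z: reduce every sum a + b modulo 5.
Enumerate all 6 pairs:
a = 0: 0+0=0, 0+2=2
a = 2: 2+0=2, 2+2=4
a = 4: 4+0=4, 4+2=1
Distinct residues collected: {0, 1, 2, 4}
|A + B| = 4 (out of 5 total residues).

A + B = {0, 1, 2, 4}


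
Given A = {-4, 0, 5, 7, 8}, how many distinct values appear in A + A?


A + A = {a + a' : a, a' ∈ A}; |A| = 5.
General bounds: 2|A| - 1 ≤ |A + A| ≤ |A|(|A|+1)/2, i.e. 9 ≤ |A + A| ≤ 15.
Lower bound 2|A|-1 is attained iff A is an arithmetic progression.
Enumerate sums a + a' for a ≤ a' (symmetric, so this suffices):
a = -4: -4+-4=-8, -4+0=-4, -4+5=1, -4+7=3, -4+8=4
a = 0: 0+0=0, 0+5=5, 0+7=7, 0+8=8
a = 5: 5+5=10, 5+7=12, 5+8=13
a = 7: 7+7=14, 7+8=15
a = 8: 8+8=16
Distinct sums: {-8, -4, 0, 1, 3, 4, 5, 7, 8, 10, 12, 13, 14, 15, 16}
|A + A| = 15

|A + A| = 15


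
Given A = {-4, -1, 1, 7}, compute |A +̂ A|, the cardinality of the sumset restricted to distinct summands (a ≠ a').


Restricted sumset: A +̂ A = {a + a' : a ∈ A, a' ∈ A, a ≠ a'}.
Equivalently, take A + A and drop any sum 2a that is achievable ONLY as a + a for a ∈ A (i.e. sums representable only with equal summands).
Enumerate pairs (a, a') with a < a' (symmetric, so each unordered pair gives one sum; this covers all a ≠ a'):
  -4 + -1 = -5
  -4 + 1 = -3
  -4 + 7 = 3
  -1 + 1 = 0
  -1 + 7 = 6
  1 + 7 = 8
Collected distinct sums: {-5, -3, 0, 3, 6, 8}
|A +̂ A| = 6
(Reference bound: |A +̂ A| ≥ 2|A| - 3 for |A| ≥ 2, with |A| = 4 giving ≥ 5.)

|A +̂ A| = 6


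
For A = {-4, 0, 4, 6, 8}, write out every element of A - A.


A - A = {a - a' : a, a' ∈ A}.
Compute a - a' for each ordered pair (a, a'):
a = -4: -4--4=0, -4-0=-4, -4-4=-8, -4-6=-10, -4-8=-12
a = 0: 0--4=4, 0-0=0, 0-4=-4, 0-6=-6, 0-8=-8
a = 4: 4--4=8, 4-0=4, 4-4=0, 4-6=-2, 4-8=-4
a = 6: 6--4=10, 6-0=6, 6-4=2, 6-6=0, 6-8=-2
a = 8: 8--4=12, 8-0=8, 8-4=4, 8-6=2, 8-8=0
Collecting distinct values (and noting 0 appears from a-a):
A - A = {-12, -10, -8, -6, -4, -2, 0, 2, 4, 6, 8, 10, 12}
|A - A| = 13

A - A = {-12, -10, -8, -6, -4, -2, 0, 2, 4, 6, 8, 10, 12}


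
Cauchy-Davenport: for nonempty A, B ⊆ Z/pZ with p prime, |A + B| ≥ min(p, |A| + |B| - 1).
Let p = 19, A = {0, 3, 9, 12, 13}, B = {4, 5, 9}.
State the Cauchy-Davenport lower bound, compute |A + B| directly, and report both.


Cauchy-Davenport: |A + B| ≥ min(p, |A| + |B| - 1) for A, B nonempty in Z/pZ.
|A| = 5, |B| = 3, p = 19.
CD lower bound = min(19, 5 + 3 - 1) = min(19, 7) = 7.
Compute A + B mod 19 directly:
a = 0: 0+4=4, 0+5=5, 0+9=9
a = 3: 3+4=7, 3+5=8, 3+9=12
a = 9: 9+4=13, 9+5=14, 9+9=18
a = 12: 12+4=16, 12+5=17, 12+9=2
a = 13: 13+4=17, 13+5=18, 13+9=3
A + B = {2, 3, 4, 5, 7, 8, 9, 12, 13, 14, 16, 17, 18}, so |A + B| = 13.
Verify: 13 ≥ 7? Yes ✓.

CD lower bound = 7, actual |A + B| = 13.


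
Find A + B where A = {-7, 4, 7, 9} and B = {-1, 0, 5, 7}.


A + B = {a + b : a ∈ A, b ∈ B}.
Enumerate all |A|·|B| = 4·4 = 16 pairs (a, b) and collect distinct sums.
a = -7: -7+-1=-8, -7+0=-7, -7+5=-2, -7+7=0
a = 4: 4+-1=3, 4+0=4, 4+5=9, 4+7=11
a = 7: 7+-1=6, 7+0=7, 7+5=12, 7+7=14
a = 9: 9+-1=8, 9+0=9, 9+5=14, 9+7=16
Collecting distinct sums: A + B = {-8, -7, -2, 0, 3, 4, 6, 7, 8, 9, 11, 12, 14, 16}
|A + B| = 14

A + B = {-8, -7, -2, 0, 3, 4, 6, 7, 8, 9, 11, 12, 14, 16}


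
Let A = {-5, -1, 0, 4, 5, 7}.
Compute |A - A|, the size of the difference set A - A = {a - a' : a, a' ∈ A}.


A - A = {a - a' : a, a' ∈ A}; |A| = 6.
Bounds: 2|A|-1 ≤ |A - A| ≤ |A|² - |A| + 1, i.e. 11 ≤ |A - A| ≤ 31.
Note: 0 ∈ A - A always (from a - a). The set is symmetric: if d ∈ A - A then -d ∈ A - A.
Enumerate nonzero differences d = a - a' with a > a' (then include -d):
Positive differences: {1, 2, 3, 4, 5, 6, 7, 8, 9, 10, 12}
Full difference set: {0} ∪ (positive diffs) ∪ (negative diffs).
|A - A| = 1 + 2·11 = 23 (matches direct enumeration: 23).

|A - A| = 23


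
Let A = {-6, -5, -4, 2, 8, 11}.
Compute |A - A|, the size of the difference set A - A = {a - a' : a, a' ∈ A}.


A - A = {a - a' : a, a' ∈ A}; |A| = 6.
Bounds: 2|A|-1 ≤ |A - A| ≤ |A|² - |A| + 1, i.e. 11 ≤ |A - A| ≤ 31.
Note: 0 ∈ A - A always (from a - a). The set is symmetric: if d ∈ A - A then -d ∈ A - A.
Enumerate nonzero differences d = a - a' with a > a' (then include -d):
Positive differences: {1, 2, 3, 6, 7, 8, 9, 12, 13, 14, 15, 16, 17}
Full difference set: {0} ∪ (positive diffs) ∪ (negative diffs).
|A - A| = 1 + 2·13 = 27 (matches direct enumeration: 27).

|A - A| = 27


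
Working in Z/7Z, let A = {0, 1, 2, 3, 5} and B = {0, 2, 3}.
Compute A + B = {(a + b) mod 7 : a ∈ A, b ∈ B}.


Work in Z/7Z: reduce every sum a + b modulo 7.
Enumerate all 15 pairs:
a = 0: 0+0=0, 0+2=2, 0+3=3
a = 1: 1+0=1, 1+2=3, 1+3=4
a = 2: 2+0=2, 2+2=4, 2+3=5
a = 3: 3+0=3, 3+2=5, 3+3=6
a = 5: 5+0=5, 5+2=0, 5+3=1
Distinct residues collected: {0, 1, 2, 3, 4, 5, 6}
|A + B| = 7 (out of 7 total residues).

A + B = {0, 1, 2, 3, 4, 5, 6}


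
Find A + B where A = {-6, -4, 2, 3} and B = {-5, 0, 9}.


A + B = {a + b : a ∈ A, b ∈ B}.
Enumerate all |A|·|B| = 4·3 = 12 pairs (a, b) and collect distinct sums.
a = -6: -6+-5=-11, -6+0=-6, -6+9=3
a = -4: -4+-5=-9, -4+0=-4, -4+9=5
a = 2: 2+-5=-3, 2+0=2, 2+9=11
a = 3: 3+-5=-2, 3+0=3, 3+9=12
Collecting distinct sums: A + B = {-11, -9, -6, -4, -3, -2, 2, 3, 5, 11, 12}
|A + B| = 11

A + B = {-11, -9, -6, -4, -3, -2, 2, 3, 5, 11, 12}


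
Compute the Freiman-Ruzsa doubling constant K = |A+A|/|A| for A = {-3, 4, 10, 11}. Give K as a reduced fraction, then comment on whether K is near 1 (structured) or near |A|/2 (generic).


|A| = 4.
Compute A + A by enumerating all 16 pairs.
A + A = {-6, 1, 7, 8, 14, 15, 20, 21, 22}, so |A + A| = 9.
K = |A + A| / |A| = 9/4 (already in lowest terms) ≈ 2.2500.
Reference: AP of size 4 gives K = 7/4 ≈ 1.7500; a fully generic set of size 4 gives K ≈ 2.5000.

|A| = 4, |A + A| = 9, K = 9/4.


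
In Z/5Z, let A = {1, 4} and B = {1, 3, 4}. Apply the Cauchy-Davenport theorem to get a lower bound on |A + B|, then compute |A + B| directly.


Cauchy-Davenport: |A + B| ≥ min(p, |A| + |B| - 1) for A, B nonempty in Z/pZ.
|A| = 2, |B| = 3, p = 5.
CD lower bound = min(5, 2 + 3 - 1) = min(5, 4) = 4.
Compute A + B mod 5 directly:
a = 1: 1+1=2, 1+3=4, 1+4=0
a = 4: 4+1=0, 4+3=2, 4+4=3
A + B = {0, 2, 3, 4}, so |A + B| = 4.
Verify: 4 ≥ 4? Yes ✓.

CD lower bound = 4, actual |A + B| = 4.


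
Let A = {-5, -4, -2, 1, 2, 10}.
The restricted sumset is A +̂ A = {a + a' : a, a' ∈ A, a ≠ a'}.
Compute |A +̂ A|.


Restricted sumset: A +̂ A = {a + a' : a ∈ A, a' ∈ A, a ≠ a'}.
Equivalently, take A + A and drop any sum 2a that is achievable ONLY as a + a for a ∈ A (i.e. sums representable only with equal summands).
Enumerate pairs (a, a') with a < a' (symmetric, so each unordered pair gives one sum; this covers all a ≠ a'):
  -5 + -4 = -9
  -5 + -2 = -7
  -5 + 1 = -4
  -5 + 2 = -3
  -5 + 10 = 5
  -4 + -2 = -6
  -4 + 1 = -3
  -4 + 2 = -2
  -4 + 10 = 6
  -2 + 1 = -1
  -2 + 2 = 0
  -2 + 10 = 8
  1 + 2 = 3
  1 + 10 = 11
  2 + 10 = 12
Collected distinct sums: {-9, -7, -6, -4, -3, -2, -1, 0, 3, 5, 6, 8, 11, 12}
|A +̂ A| = 14
(Reference bound: |A +̂ A| ≥ 2|A| - 3 for |A| ≥ 2, with |A| = 6 giving ≥ 9.)

|A +̂ A| = 14


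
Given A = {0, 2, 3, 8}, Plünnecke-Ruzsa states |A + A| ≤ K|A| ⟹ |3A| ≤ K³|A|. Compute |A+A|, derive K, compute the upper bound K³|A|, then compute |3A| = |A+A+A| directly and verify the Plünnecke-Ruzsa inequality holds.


|A| = 4.
Step 1: Compute A + A by enumerating all 16 pairs.
A + A = {0, 2, 3, 4, 5, 6, 8, 10, 11, 16}, so |A + A| = 10.
Step 2: Doubling constant K = |A + A|/|A| = 10/4 = 10/4 ≈ 2.5000.
Step 3: Plünnecke-Ruzsa gives |3A| ≤ K³·|A| = (2.5000)³ · 4 ≈ 62.5000.
Step 4: Compute 3A = A + A + A directly by enumerating all triples (a,b,c) ∈ A³; |3A| = 18.
Step 5: Check 18 ≤ 62.5000? Yes ✓.

K = 10/4, Plünnecke-Ruzsa bound K³|A| ≈ 62.5000, |3A| = 18, inequality holds.


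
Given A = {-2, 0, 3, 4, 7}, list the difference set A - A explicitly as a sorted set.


A - A = {a - a' : a, a' ∈ A}.
Compute a - a' for each ordered pair (a, a'):
a = -2: -2--2=0, -2-0=-2, -2-3=-5, -2-4=-6, -2-7=-9
a = 0: 0--2=2, 0-0=0, 0-3=-3, 0-4=-4, 0-7=-7
a = 3: 3--2=5, 3-0=3, 3-3=0, 3-4=-1, 3-7=-4
a = 4: 4--2=6, 4-0=4, 4-3=1, 4-4=0, 4-7=-3
a = 7: 7--2=9, 7-0=7, 7-3=4, 7-4=3, 7-7=0
Collecting distinct values (and noting 0 appears from a-a):
A - A = {-9, -7, -6, -5, -4, -3, -2, -1, 0, 1, 2, 3, 4, 5, 6, 7, 9}
|A - A| = 17

A - A = {-9, -7, -6, -5, -4, -3, -2, -1, 0, 1, 2, 3, 4, 5, 6, 7, 9}


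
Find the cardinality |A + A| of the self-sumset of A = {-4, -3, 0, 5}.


A + A = {a + a' : a, a' ∈ A}; |A| = 4.
General bounds: 2|A| - 1 ≤ |A + A| ≤ |A|(|A|+1)/2, i.e. 7 ≤ |A + A| ≤ 10.
Lower bound 2|A|-1 is attained iff A is an arithmetic progression.
Enumerate sums a + a' for a ≤ a' (symmetric, so this suffices):
a = -4: -4+-4=-8, -4+-3=-7, -4+0=-4, -4+5=1
a = -3: -3+-3=-6, -3+0=-3, -3+5=2
a = 0: 0+0=0, 0+5=5
a = 5: 5+5=10
Distinct sums: {-8, -7, -6, -4, -3, 0, 1, 2, 5, 10}
|A + A| = 10

|A + A| = 10


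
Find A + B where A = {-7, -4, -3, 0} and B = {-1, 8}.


A + B = {a + b : a ∈ A, b ∈ B}.
Enumerate all |A|·|B| = 4·2 = 8 pairs (a, b) and collect distinct sums.
a = -7: -7+-1=-8, -7+8=1
a = -4: -4+-1=-5, -4+8=4
a = -3: -3+-1=-4, -3+8=5
a = 0: 0+-1=-1, 0+8=8
Collecting distinct sums: A + B = {-8, -5, -4, -1, 1, 4, 5, 8}
|A + B| = 8

A + B = {-8, -5, -4, -1, 1, 4, 5, 8}


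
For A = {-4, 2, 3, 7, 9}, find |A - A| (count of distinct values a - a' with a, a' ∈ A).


A - A = {a - a' : a, a' ∈ A}; |A| = 5.
Bounds: 2|A|-1 ≤ |A - A| ≤ |A|² - |A| + 1, i.e. 9 ≤ |A - A| ≤ 21.
Note: 0 ∈ A - A always (from a - a). The set is symmetric: if d ∈ A - A then -d ∈ A - A.
Enumerate nonzero differences d = a - a' with a > a' (then include -d):
Positive differences: {1, 2, 4, 5, 6, 7, 11, 13}
Full difference set: {0} ∪ (positive diffs) ∪ (negative diffs).
|A - A| = 1 + 2·8 = 17 (matches direct enumeration: 17).

|A - A| = 17


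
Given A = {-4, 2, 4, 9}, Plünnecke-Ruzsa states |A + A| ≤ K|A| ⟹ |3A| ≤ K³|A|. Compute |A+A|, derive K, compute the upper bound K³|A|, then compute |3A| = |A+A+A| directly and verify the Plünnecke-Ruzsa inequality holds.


|A| = 4.
Step 1: Compute A + A by enumerating all 16 pairs.
A + A = {-8, -2, 0, 4, 5, 6, 8, 11, 13, 18}, so |A + A| = 10.
Step 2: Doubling constant K = |A + A|/|A| = 10/4 = 10/4 ≈ 2.5000.
Step 3: Plünnecke-Ruzsa gives |3A| ≤ K³·|A| = (2.5000)³ · 4 ≈ 62.5000.
Step 4: Compute 3A = A + A + A directly by enumerating all triples (a,b,c) ∈ A³; |3A| = 20.
Step 5: Check 20 ≤ 62.5000? Yes ✓.

K = 10/4, Plünnecke-Ruzsa bound K³|A| ≈ 62.5000, |3A| = 20, inequality holds.


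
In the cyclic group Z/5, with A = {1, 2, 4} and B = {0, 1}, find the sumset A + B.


Work in Z/5Z: reduce every sum a + b modulo 5.
Enumerate all 6 pairs:
a = 1: 1+0=1, 1+1=2
a = 2: 2+0=2, 2+1=3
a = 4: 4+0=4, 4+1=0
Distinct residues collected: {0, 1, 2, 3, 4}
|A + B| = 5 (out of 5 total residues).

A + B = {0, 1, 2, 3, 4}


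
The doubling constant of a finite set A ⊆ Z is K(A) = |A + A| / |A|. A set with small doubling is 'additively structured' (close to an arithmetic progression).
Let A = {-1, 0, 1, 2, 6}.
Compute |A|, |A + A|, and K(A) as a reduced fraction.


|A| = 5.
Compute A + A by enumerating all 25 pairs.
A + A = {-2, -1, 0, 1, 2, 3, 4, 5, 6, 7, 8, 12}, so |A + A| = 12.
K = |A + A| / |A| = 12/5 (already in lowest terms) ≈ 2.4000.
Reference: AP of size 5 gives K = 9/5 ≈ 1.8000; a fully generic set of size 5 gives K ≈ 3.0000.

|A| = 5, |A + A| = 12, K = 12/5.


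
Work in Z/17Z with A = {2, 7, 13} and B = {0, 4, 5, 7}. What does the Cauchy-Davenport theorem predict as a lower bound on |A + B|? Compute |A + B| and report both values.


Cauchy-Davenport: |A + B| ≥ min(p, |A| + |B| - 1) for A, B nonempty in Z/pZ.
|A| = 3, |B| = 4, p = 17.
CD lower bound = min(17, 3 + 4 - 1) = min(17, 6) = 6.
Compute A + B mod 17 directly:
a = 2: 2+0=2, 2+4=6, 2+5=7, 2+7=9
a = 7: 7+0=7, 7+4=11, 7+5=12, 7+7=14
a = 13: 13+0=13, 13+4=0, 13+5=1, 13+7=3
A + B = {0, 1, 2, 3, 6, 7, 9, 11, 12, 13, 14}, so |A + B| = 11.
Verify: 11 ≥ 6? Yes ✓.

CD lower bound = 6, actual |A + B| = 11.


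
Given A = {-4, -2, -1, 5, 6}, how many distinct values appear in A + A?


A + A = {a + a' : a, a' ∈ A}; |A| = 5.
General bounds: 2|A| - 1 ≤ |A + A| ≤ |A|(|A|+1)/2, i.e. 9 ≤ |A + A| ≤ 15.
Lower bound 2|A|-1 is attained iff A is an arithmetic progression.
Enumerate sums a + a' for a ≤ a' (symmetric, so this suffices):
a = -4: -4+-4=-8, -4+-2=-6, -4+-1=-5, -4+5=1, -4+6=2
a = -2: -2+-2=-4, -2+-1=-3, -2+5=3, -2+6=4
a = -1: -1+-1=-2, -1+5=4, -1+6=5
a = 5: 5+5=10, 5+6=11
a = 6: 6+6=12
Distinct sums: {-8, -6, -5, -4, -3, -2, 1, 2, 3, 4, 5, 10, 11, 12}
|A + A| = 14

|A + A| = 14


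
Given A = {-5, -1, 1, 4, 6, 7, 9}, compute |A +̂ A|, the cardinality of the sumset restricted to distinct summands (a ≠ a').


Restricted sumset: A +̂ A = {a + a' : a ∈ A, a' ∈ A, a ≠ a'}.
Equivalently, take A + A and drop any sum 2a that is achievable ONLY as a + a for a ∈ A (i.e. sums representable only with equal summands).
Enumerate pairs (a, a') with a < a' (symmetric, so each unordered pair gives one sum; this covers all a ≠ a'):
  -5 + -1 = -6
  -5 + 1 = -4
  -5 + 4 = -1
  -5 + 6 = 1
  -5 + 7 = 2
  -5 + 9 = 4
  -1 + 1 = 0
  -1 + 4 = 3
  -1 + 6 = 5
  -1 + 7 = 6
  -1 + 9 = 8
  1 + 4 = 5
  1 + 6 = 7
  1 + 7 = 8
  1 + 9 = 10
  4 + 6 = 10
  4 + 7 = 11
  4 + 9 = 13
  6 + 7 = 13
  6 + 9 = 15
  7 + 9 = 16
Collected distinct sums: {-6, -4, -1, 0, 1, 2, 3, 4, 5, 6, 7, 8, 10, 11, 13, 15, 16}
|A +̂ A| = 17
(Reference bound: |A +̂ A| ≥ 2|A| - 3 for |A| ≥ 2, with |A| = 7 giving ≥ 11.)

|A +̂ A| = 17


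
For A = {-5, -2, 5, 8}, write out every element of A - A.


A - A = {a - a' : a, a' ∈ A}.
Compute a - a' for each ordered pair (a, a'):
a = -5: -5--5=0, -5--2=-3, -5-5=-10, -5-8=-13
a = -2: -2--5=3, -2--2=0, -2-5=-7, -2-8=-10
a = 5: 5--5=10, 5--2=7, 5-5=0, 5-8=-3
a = 8: 8--5=13, 8--2=10, 8-5=3, 8-8=0
Collecting distinct values (and noting 0 appears from a-a):
A - A = {-13, -10, -7, -3, 0, 3, 7, 10, 13}
|A - A| = 9

A - A = {-13, -10, -7, -3, 0, 3, 7, 10, 13}


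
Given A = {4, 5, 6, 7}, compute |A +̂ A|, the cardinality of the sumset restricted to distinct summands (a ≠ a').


Restricted sumset: A +̂ A = {a + a' : a ∈ A, a' ∈ A, a ≠ a'}.
Equivalently, take A + A and drop any sum 2a that is achievable ONLY as a + a for a ∈ A (i.e. sums representable only with equal summands).
Enumerate pairs (a, a') with a < a' (symmetric, so each unordered pair gives one sum; this covers all a ≠ a'):
  4 + 5 = 9
  4 + 6 = 10
  4 + 7 = 11
  5 + 6 = 11
  5 + 7 = 12
  6 + 7 = 13
Collected distinct sums: {9, 10, 11, 12, 13}
|A +̂ A| = 5
(Reference bound: |A +̂ A| ≥ 2|A| - 3 for |A| ≥ 2, with |A| = 4 giving ≥ 5.)

|A +̂ A| = 5


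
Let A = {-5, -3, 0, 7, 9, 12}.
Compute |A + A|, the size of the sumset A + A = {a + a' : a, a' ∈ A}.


A + A = {a + a' : a, a' ∈ A}; |A| = 6.
General bounds: 2|A| - 1 ≤ |A + A| ≤ |A|(|A|+1)/2, i.e. 11 ≤ |A + A| ≤ 21.
Lower bound 2|A|-1 is attained iff A is an arithmetic progression.
Enumerate sums a + a' for a ≤ a' (symmetric, so this suffices):
a = -5: -5+-5=-10, -5+-3=-8, -5+0=-5, -5+7=2, -5+9=4, -5+12=7
a = -3: -3+-3=-6, -3+0=-3, -3+7=4, -3+9=6, -3+12=9
a = 0: 0+0=0, 0+7=7, 0+9=9, 0+12=12
a = 7: 7+7=14, 7+9=16, 7+12=19
a = 9: 9+9=18, 9+12=21
a = 12: 12+12=24
Distinct sums: {-10, -8, -6, -5, -3, 0, 2, 4, 6, 7, 9, 12, 14, 16, 18, 19, 21, 24}
|A + A| = 18

|A + A| = 18


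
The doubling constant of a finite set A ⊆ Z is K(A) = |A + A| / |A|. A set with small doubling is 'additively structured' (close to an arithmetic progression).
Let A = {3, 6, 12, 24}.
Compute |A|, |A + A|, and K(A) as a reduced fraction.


|A| = 4.
Compute A + A by enumerating all 16 pairs.
A + A = {6, 9, 12, 15, 18, 24, 27, 30, 36, 48}, so |A + A| = 10.
K = |A + A| / |A| = 10/4 = 5/2 ≈ 2.5000.
Reference: AP of size 4 gives K = 7/4 ≈ 1.7500; a fully generic set of size 4 gives K ≈ 2.5000.

|A| = 4, |A + A| = 10, K = 10/4 = 5/2.


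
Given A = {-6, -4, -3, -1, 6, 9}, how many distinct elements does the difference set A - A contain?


A - A = {a - a' : a, a' ∈ A}; |A| = 6.
Bounds: 2|A|-1 ≤ |A - A| ≤ |A|² - |A| + 1, i.e. 11 ≤ |A - A| ≤ 31.
Note: 0 ∈ A - A always (from a - a). The set is symmetric: if d ∈ A - A then -d ∈ A - A.
Enumerate nonzero differences d = a - a' with a > a' (then include -d):
Positive differences: {1, 2, 3, 5, 7, 9, 10, 12, 13, 15}
Full difference set: {0} ∪ (positive diffs) ∪ (negative diffs).
|A - A| = 1 + 2·10 = 21 (matches direct enumeration: 21).

|A - A| = 21


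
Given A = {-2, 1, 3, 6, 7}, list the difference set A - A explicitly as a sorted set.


A - A = {a - a' : a, a' ∈ A}.
Compute a - a' for each ordered pair (a, a'):
a = -2: -2--2=0, -2-1=-3, -2-3=-5, -2-6=-8, -2-7=-9
a = 1: 1--2=3, 1-1=0, 1-3=-2, 1-6=-5, 1-7=-6
a = 3: 3--2=5, 3-1=2, 3-3=0, 3-6=-3, 3-7=-4
a = 6: 6--2=8, 6-1=5, 6-3=3, 6-6=0, 6-7=-1
a = 7: 7--2=9, 7-1=6, 7-3=4, 7-6=1, 7-7=0
Collecting distinct values (and noting 0 appears from a-a):
A - A = {-9, -8, -6, -5, -4, -3, -2, -1, 0, 1, 2, 3, 4, 5, 6, 8, 9}
|A - A| = 17

A - A = {-9, -8, -6, -5, -4, -3, -2, -1, 0, 1, 2, 3, 4, 5, 6, 8, 9}


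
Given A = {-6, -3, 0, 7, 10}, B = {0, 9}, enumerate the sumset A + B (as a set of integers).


A + B = {a + b : a ∈ A, b ∈ B}.
Enumerate all |A|·|B| = 5·2 = 10 pairs (a, b) and collect distinct sums.
a = -6: -6+0=-6, -6+9=3
a = -3: -3+0=-3, -3+9=6
a = 0: 0+0=0, 0+9=9
a = 7: 7+0=7, 7+9=16
a = 10: 10+0=10, 10+9=19
Collecting distinct sums: A + B = {-6, -3, 0, 3, 6, 7, 9, 10, 16, 19}
|A + B| = 10

A + B = {-6, -3, 0, 3, 6, 7, 9, 10, 16, 19}


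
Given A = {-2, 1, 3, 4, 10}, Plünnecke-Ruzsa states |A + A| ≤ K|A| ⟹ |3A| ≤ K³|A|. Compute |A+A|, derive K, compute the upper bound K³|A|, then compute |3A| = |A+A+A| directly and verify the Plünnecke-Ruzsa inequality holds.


|A| = 5.
Step 1: Compute A + A by enumerating all 25 pairs.
A + A = {-4, -1, 1, 2, 4, 5, 6, 7, 8, 11, 13, 14, 20}, so |A + A| = 13.
Step 2: Doubling constant K = |A + A|/|A| = 13/5 = 13/5 ≈ 2.6000.
Step 3: Plünnecke-Ruzsa gives |3A| ≤ K³·|A| = (2.6000)³ · 5 ≈ 87.8800.
Step 4: Compute 3A = A + A + A directly by enumerating all triples (a,b,c) ∈ A³; |3A| = 24.
Step 5: Check 24 ≤ 87.8800? Yes ✓.

K = 13/5, Plünnecke-Ruzsa bound K³|A| ≈ 87.8800, |3A| = 24, inequality holds.


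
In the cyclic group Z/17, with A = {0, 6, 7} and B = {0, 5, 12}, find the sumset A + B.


Work in Z/17Z: reduce every sum a + b modulo 17.
Enumerate all 9 pairs:
a = 0: 0+0=0, 0+5=5, 0+12=12
a = 6: 6+0=6, 6+5=11, 6+12=1
a = 7: 7+0=7, 7+5=12, 7+12=2
Distinct residues collected: {0, 1, 2, 5, 6, 7, 11, 12}
|A + B| = 8 (out of 17 total residues).

A + B = {0, 1, 2, 5, 6, 7, 11, 12}


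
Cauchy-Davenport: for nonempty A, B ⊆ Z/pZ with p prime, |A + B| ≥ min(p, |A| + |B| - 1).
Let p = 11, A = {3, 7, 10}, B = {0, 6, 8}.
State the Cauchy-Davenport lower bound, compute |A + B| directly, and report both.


Cauchy-Davenport: |A + B| ≥ min(p, |A| + |B| - 1) for A, B nonempty in Z/pZ.
|A| = 3, |B| = 3, p = 11.
CD lower bound = min(11, 3 + 3 - 1) = min(11, 5) = 5.
Compute A + B mod 11 directly:
a = 3: 3+0=3, 3+6=9, 3+8=0
a = 7: 7+0=7, 7+6=2, 7+8=4
a = 10: 10+0=10, 10+6=5, 10+8=7
A + B = {0, 2, 3, 4, 5, 7, 9, 10}, so |A + B| = 8.
Verify: 8 ≥ 5? Yes ✓.

CD lower bound = 5, actual |A + B| = 8.


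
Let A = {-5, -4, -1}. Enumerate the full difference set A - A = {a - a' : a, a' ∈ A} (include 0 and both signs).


A - A = {a - a' : a, a' ∈ A}.
Compute a - a' for each ordered pair (a, a'):
a = -5: -5--5=0, -5--4=-1, -5--1=-4
a = -4: -4--5=1, -4--4=0, -4--1=-3
a = -1: -1--5=4, -1--4=3, -1--1=0
Collecting distinct values (and noting 0 appears from a-a):
A - A = {-4, -3, -1, 0, 1, 3, 4}
|A - A| = 7

A - A = {-4, -3, -1, 0, 1, 3, 4}


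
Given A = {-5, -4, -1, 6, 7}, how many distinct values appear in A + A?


A + A = {a + a' : a, a' ∈ A}; |A| = 5.
General bounds: 2|A| - 1 ≤ |A + A| ≤ |A|(|A|+1)/2, i.e. 9 ≤ |A + A| ≤ 15.
Lower bound 2|A|-1 is attained iff A is an arithmetic progression.
Enumerate sums a + a' for a ≤ a' (symmetric, so this suffices):
a = -5: -5+-5=-10, -5+-4=-9, -5+-1=-6, -5+6=1, -5+7=2
a = -4: -4+-4=-8, -4+-1=-5, -4+6=2, -4+7=3
a = -1: -1+-1=-2, -1+6=5, -1+7=6
a = 6: 6+6=12, 6+7=13
a = 7: 7+7=14
Distinct sums: {-10, -9, -8, -6, -5, -2, 1, 2, 3, 5, 6, 12, 13, 14}
|A + A| = 14

|A + A| = 14


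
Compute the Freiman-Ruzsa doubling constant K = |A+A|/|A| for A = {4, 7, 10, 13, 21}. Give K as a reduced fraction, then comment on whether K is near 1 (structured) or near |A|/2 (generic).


|A| = 5.
Compute A + A by enumerating all 25 pairs.
A + A = {8, 11, 14, 17, 20, 23, 25, 26, 28, 31, 34, 42}, so |A + A| = 12.
K = |A + A| / |A| = 12/5 (already in lowest terms) ≈ 2.4000.
Reference: AP of size 5 gives K = 9/5 ≈ 1.8000; a fully generic set of size 5 gives K ≈ 3.0000.

|A| = 5, |A + A| = 12, K = 12/5.


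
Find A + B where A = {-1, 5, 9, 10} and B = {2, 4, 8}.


A + B = {a + b : a ∈ A, b ∈ B}.
Enumerate all |A|·|B| = 4·3 = 12 pairs (a, b) and collect distinct sums.
a = -1: -1+2=1, -1+4=3, -1+8=7
a = 5: 5+2=7, 5+4=9, 5+8=13
a = 9: 9+2=11, 9+4=13, 9+8=17
a = 10: 10+2=12, 10+4=14, 10+8=18
Collecting distinct sums: A + B = {1, 3, 7, 9, 11, 12, 13, 14, 17, 18}
|A + B| = 10

A + B = {1, 3, 7, 9, 11, 12, 13, 14, 17, 18}


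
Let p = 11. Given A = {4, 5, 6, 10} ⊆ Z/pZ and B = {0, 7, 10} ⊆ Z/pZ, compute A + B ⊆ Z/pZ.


Work in Z/11Z: reduce every sum a + b modulo 11.
Enumerate all 12 pairs:
a = 4: 4+0=4, 4+7=0, 4+10=3
a = 5: 5+0=5, 5+7=1, 5+10=4
a = 6: 6+0=6, 6+7=2, 6+10=5
a = 10: 10+0=10, 10+7=6, 10+10=9
Distinct residues collected: {0, 1, 2, 3, 4, 5, 6, 9, 10}
|A + B| = 9 (out of 11 total residues).

A + B = {0, 1, 2, 3, 4, 5, 6, 9, 10}


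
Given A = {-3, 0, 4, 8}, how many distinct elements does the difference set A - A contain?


A - A = {a - a' : a, a' ∈ A}; |A| = 4.
Bounds: 2|A|-1 ≤ |A - A| ≤ |A|² - |A| + 1, i.e. 7 ≤ |A - A| ≤ 13.
Note: 0 ∈ A - A always (from a - a). The set is symmetric: if d ∈ A - A then -d ∈ A - A.
Enumerate nonzero differences d = a - a' with a > a' (then include -d):
Positive differences: {3, 4, 7, 8, 11}
Full difference set: {0} ∪ (positive diffs) ∪ (negative diffs).
|A - A| = 1 + 2·5 = 11 (matches direct enumeration: 11).

|A - A| = 11
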